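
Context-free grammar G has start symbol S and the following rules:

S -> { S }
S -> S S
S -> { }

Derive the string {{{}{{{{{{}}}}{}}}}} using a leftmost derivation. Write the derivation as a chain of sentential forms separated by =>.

S => {S}   [S -> { S }]
{S} => {{S}}   [S -> { S }]
{{S}} => {{SS}}   [S -> S S]
{{SS}} => {{{}S}}   [S -> { }]
{{{}S}} => {{{}{S}}}   [S -> { S }]
{{{}{S}}} => {{{}{{S}}}}   [S -> { S }]
{{{}{{S}}}} => {{{}{{SS}}}}   [S -> S S]
{{{}{{SS}}}} => {{{}{{{S}S}}}}   [S -> { S }]
{{{}{{{S}S}}}} => {{{}{{{{S}}S}}}}   [S -> { S }]
{{{}{{{{S}}S}}}} => {{{}{{{{{S}}}S}}}}   [S -> { S }]
{{{}{{{{{S}}}S}}}} => {{{}{{{{{{}}}}S}}}}   [S -> { }]
{{{}{{{{{{}}}}S}}}} => {{{}{{{{{{}}}}{}}}}}   [S -> { }]

S => {S} => {{S}} => {{SS}} => {{{}S}} => {{{}{S}}} => {{{}{{S}}}} => {{{}{{SS}}}} => {{{}{{{S}S}}}} => {{{}{{{{S}}S}}}} => {{{}{{{{{S}}}S}}}} => {{{}{{{{{{}}}}S}}}} => {{{}{{{{{{}}}}{}}}}}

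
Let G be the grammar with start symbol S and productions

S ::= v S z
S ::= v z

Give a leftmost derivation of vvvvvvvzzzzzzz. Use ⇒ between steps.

S ⇒ vSz ⇒ vvSzz ⇒ vvvSzzz ⇒ vvvvSzzzz ⇒ vvvvvSzzzzz ⇒ vvvvvvSzzzzzz ⇒ vvvvvvvzzzzzzz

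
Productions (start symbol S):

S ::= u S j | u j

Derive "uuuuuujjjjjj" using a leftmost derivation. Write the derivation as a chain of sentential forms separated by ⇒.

S ⇒ uSj   [S ::= u S j]
uSj ⇒ uuSjj   [S ::= u S j]
uuSjj ⇒ uuuSjjj   [S ::= u S j]
uuuSjjj ⇒ uuuuSjjjj   [S ::= u S j]
uuuuSjjjj ⇒ uuuuuSjjjjj   [S ::= u S j]
uuuuuSjjjjj ⇒ uuuuuujjjjjj   [S ::= u j]

S⇒uSj⇒uuSjj⇒uuuSjjj⇒uuuuSjjjj⇒uuuuuSjjjjj⇒uuuuuujjjjjj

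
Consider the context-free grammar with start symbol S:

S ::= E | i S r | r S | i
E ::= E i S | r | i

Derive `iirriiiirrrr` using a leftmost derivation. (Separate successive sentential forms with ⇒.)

S ⇒ iSr ⇒ iiSrr ⇒ iirSrr ⇒ iirErr ⇒ iirEiSrr ⇒ iirriSrr ⇒ iirriiSrrr ⇒ iirriiiSrrrr ⇒ iirriiiErrrr ⇒ iirriiiirrrr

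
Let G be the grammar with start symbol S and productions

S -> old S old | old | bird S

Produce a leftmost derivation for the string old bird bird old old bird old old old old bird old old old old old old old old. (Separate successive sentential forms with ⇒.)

S ⇒ old S old ⇒ old bird S old ⇒ old bird bird S old ⇒ old bird bird old S old old ⇒ old bird bird old old S old old old ⇒ old bird bird old old bird S old old old ⇒ old bird bird old old bird old S old old old old ⇒ old bird bird old old bird old old S old old old old old ⇒ old bird bird old old bird old old old S old old old old old old ⇒ old bird bird old old bird old old old old S old old old old old old old ⇒ old bird bird old old bird old old old old bird S old old old old old old old ⇒ old bird bird old old bird old old old old bird old old old old old old old old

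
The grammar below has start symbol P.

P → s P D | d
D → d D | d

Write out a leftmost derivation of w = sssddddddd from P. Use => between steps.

P => sPD   [P → s P D]
sPD => ssPDD   [P → s P D]
ssPDD => sssPDDD   [P → s P D]
sssPDDD => sssdDDD   [P → d]
sssdDDD => sssddDDD   [D → d D]
sssddDDD => sssdddDD   [D → d]
sssdddDD => sssddddDD   [D → d D]
sssddddDD => sssdddddD   [D → d]
sssdddddD => sssddddddD   [D → d D]
sssddddddD => sssddddddd   [D → d]

P=>sPD=>ssPDD=>sssPDDD=>sssdDDD=>sssddDDD=>sssdddDD=>sssddddDD=>sssdddddD=>sssddddddD=>sssddddddd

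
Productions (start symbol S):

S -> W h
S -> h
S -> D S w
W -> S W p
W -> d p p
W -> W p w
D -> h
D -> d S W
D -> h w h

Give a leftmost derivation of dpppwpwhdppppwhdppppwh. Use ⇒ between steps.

S ⇒ Wh ⇒ Wpwh ⇒ SWppwh ⇒ WhWppwh ⇒ WpwhWppwh ⇒ SWppwhWppwh ⇒ WhWppwhWppwh ⇒ WpwhWppwhWppwh ⇒ WpwpwhWppwhWppwh ⇒ dpppwpwhWppwhWppwh ⇒ dpppwpwhdppppwhWppwh ⇒ dpppwpwhdppppwhdppppwh

S ⇒ Wh   [S -> W h]
Wh ⇒ Wpwh   [W -> W p w]
Wpwh ⇒ SWppwh   [W -> S W p]
SWppwh ⇒ WhWppwh   [S -> W h]
WhWppwh ⇒ WpwhWppwh   [W -> W p w]
WpwhWppwh ⇒ SWppwhWppwh   [W -> S W p]
SWppwhWppwh ⇒ WhWppwhWppwh   [S -> W h]
WhWppwhWppwh ⇒ WpwhWppwhWppwh   [W -> W p w]
WpwhWppwhWppwh ⇒ WpwpwhWppwhWppwh   [W -> W p w]
WpwpwhWppwhWppwh ⇒ dpppwpwhWppwhWppwh   [W -> d p p]
dpppwpwhWppwhWppwh ⇒ dpppwpwhdppppwhWppwh   [W -> d p p]
dpppwpwhdppppwhWppwh ⇒ dpppwpwhdppppwhdppppwh   [W -> d p p]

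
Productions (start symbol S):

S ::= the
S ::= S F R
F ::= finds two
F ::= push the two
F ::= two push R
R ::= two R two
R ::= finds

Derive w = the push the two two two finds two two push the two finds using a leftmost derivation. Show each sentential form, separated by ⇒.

S ⇒ S F R   [S ::= S F R]
S F R ⇒ S F R F R   [S ::= S F R]
S F R F R ⇒ the F R F R   [S ::= the]
the F R F R ⇒ the push the two R F R   [F ::= push the two]
the push the two R F R ⇒ the push the two two R two F R   [R ::= two R two]
the push the two two R two F R ⇒ the push the two two two R two two F R   [R ::= two R two]
the push the two two two R two two F R ⇒ the push the two two two finds two two F R   [R ::= finds]
the push the two two two finds two two F R ⇒ the push the two two two finds two two push the two R   [F ::= push the two]
the push the two two two finds two two push the two R ⇒ the push the two two two finds two two push the two finds   [R ::= finds]

S ⇒ S F R ⇒ S F R F R ⇒ the F R F R ⇒ the push the two R F R ⇒ the push the two two R two F R ⇒ the push the two two two R two two F R ⇒ the push the two two two finds two two F R ⇒ the push the two two two finds two two push the two R ⇒ the push the two two two finds two two push the two finds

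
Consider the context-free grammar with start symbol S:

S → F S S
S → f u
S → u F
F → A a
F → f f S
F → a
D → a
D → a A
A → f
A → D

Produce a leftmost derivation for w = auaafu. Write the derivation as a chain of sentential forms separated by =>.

S => FSS => aSS => auFS => auAaS => auDaS => auaaS => auaafu

S => FSS   [S → F S S]
FSS => aSS   [F → a]
aSS => auFS   [S → u F]
auFS => auAaS   [F → A a]
auAaS => auDaS   [A → D]
auDaS => auaaS   [D → a]
auaaS => auaafu   [S → f u]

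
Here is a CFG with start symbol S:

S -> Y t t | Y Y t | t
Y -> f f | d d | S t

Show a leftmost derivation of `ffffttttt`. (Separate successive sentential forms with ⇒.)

S ⇒ YYt   [S -> Y Y t]
YYt ⇒ StYt   [Y -> S t]
StYt ⇒ YYttYt   [S -> Y Y t]
YYttYt ⇒ ffYttYt   [Y -> f f]
ffYttYt ⇒ ffffttYt   [Y -> f f]
ffffttYt ⇒ ffffttStt   [Y -> S t]
ffffttStt ⇒ ffffttttt   [S -> t]

S ⇒ YYt ⇒ StYt ⇒ YYttYt ⇒ ffYttYt ⇒ ffffttYt ⇒ ffffttStt ⇒ ffffttttt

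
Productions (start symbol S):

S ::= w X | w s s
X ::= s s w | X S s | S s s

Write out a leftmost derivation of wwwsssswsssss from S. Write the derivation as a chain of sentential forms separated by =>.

S => wX   [S ::= w X]
wX => wSss   [X ::= S s s]
wSss => wwXss   [S ::= w X]
wwXss => wwXSsss   [X ::= X S s]
wwXSsss => wwSssSsss   [X ::= S s s]
wwSssSsss => wwwssssSsss   [S ::= w s s]
wwwssssSsss => wwwsssswsssss   [S ::= w s s]

S => wX => wSss => wwXss => wwXSsss => wwSssSsss => wwwssssSsss => wwwsssswsssss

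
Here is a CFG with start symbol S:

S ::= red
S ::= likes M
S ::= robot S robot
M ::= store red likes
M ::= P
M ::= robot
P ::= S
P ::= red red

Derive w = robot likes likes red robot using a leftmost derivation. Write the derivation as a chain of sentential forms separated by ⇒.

S ⇒ robot S robot   [S ::= robot S robot]
robot S robot ⇒ robot likes M robot   [S ::= likes M]
robot likes M robot ⇒ robot likes P robot   [M ::= P]
robot likes P robot ⇒ robot likes S robot   [P ::= S]
robot likes S robot ⇒ robot likes likes M robot   [S ::= likes M]
robot likes likes M robot ⇒ robot likes likes P robot   [M ::= P]
robot likes likes P robot ⇒ robot likes likes S robot   [P ::= S]
robot likes likes S robot ⇒ robot likes likes red robot   [S ::= red]

S ⇒ robot S robot ⇒ robot likes M robot ⇒ robot likes P robot ⇒ robot likes S robot ⇒ robot likes likes M robot ⇒ robot likes likes P robot ⇒ robot likes likes S robot ⇒ robot likes likes red robot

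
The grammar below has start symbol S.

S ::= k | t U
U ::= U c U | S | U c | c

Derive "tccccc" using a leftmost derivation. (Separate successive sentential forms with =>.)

S=>tU=>tUc=>tUcc=>tUcUcc=>tccUcc=>tccccc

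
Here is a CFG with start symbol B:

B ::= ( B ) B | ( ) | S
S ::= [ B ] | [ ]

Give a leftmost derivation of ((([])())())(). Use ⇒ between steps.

B ⇒ (B)B ⇒ ((B)B)B ⇒ (((B)B)B)B ⇒ (((S)B)B)B ⇒ ((([])B)B)B ⇒ ((([])())B)B ⇒ ((([])())())B ⇒ ((([])())())()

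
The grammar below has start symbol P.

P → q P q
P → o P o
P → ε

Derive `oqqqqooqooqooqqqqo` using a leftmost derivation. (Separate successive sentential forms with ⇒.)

P ⇒ oPo ⇒ oqPqo ⇒ oqqPqqo ⇒ oqqqPqqqo ⇒ oqqqqPqqqqo ⇒ oqqqqoPoqqqqo ⇒ oqqqqooPooqqqqo ⇒ oqqqqooqPqooqqqqo ⇒ oqqqqooqoPoqooqqqqo ⇒ oqqqqooqooqooqqqqo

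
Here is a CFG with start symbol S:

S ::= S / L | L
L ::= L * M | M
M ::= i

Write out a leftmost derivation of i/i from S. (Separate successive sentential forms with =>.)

S => S/L => L/L => M/L => i/L => i/M => i/i

S => S/L   [S ::= S / L]
S/L => L/L   [S ::= L]
L/L => M/L   [L ::= M]
M/L => i/L   [M ::= i]
i/L => i/M   [L ::= M]
i/M => i/i   [M ::= i]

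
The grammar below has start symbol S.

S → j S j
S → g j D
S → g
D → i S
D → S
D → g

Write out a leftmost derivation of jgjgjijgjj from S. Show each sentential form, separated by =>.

S=>jSj=>jgjDj=>jgjSj=>jgjgjDj=>jgjgjiSj=>jgjgjijSjj=>jgjgjijgjj

S => jSj   [S → j S j]
jSj => jgjDj   [S → g j D]
jgjDj => jgjSj   [D → S]
jgjSj => jgjgjDj   [S → g j D]
jgjgjDj => jgjgjiSj   [D → i S]
jgjgjiSj => jgjgjijSjj   [S → j S j]
jgjgjijSjj => jgjgjijgjj   [S → g]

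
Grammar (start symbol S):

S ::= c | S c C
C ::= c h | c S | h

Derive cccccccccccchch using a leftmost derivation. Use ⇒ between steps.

S⇒ScC⇒ScCcC⇒ccCcC⇒cccScC⇒cccScCcC⇒cccScCcCcC⇒cccScCcCcCcC⇒cccccCcCcCcC⇒ccccccScCcCcC⇒ccccccccCcCcC⇒cccccccccScCcC⇒cccccccccccCcC⇒cccccccccccchcC⇒cccccccccccchch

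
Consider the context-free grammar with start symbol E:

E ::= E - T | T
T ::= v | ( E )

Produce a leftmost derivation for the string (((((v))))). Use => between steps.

E => T   [E ::= T]
T => (E)   [T ::= ( E )]
(E) => (T)   [E ::= T]
(T) => ((E))   [T ::= ( E )]
((E)) => ((T))   [E ::= T]
((T)) => (((E)))   [T ::= ( E )]
(((E))) => (((T)))   [E ::= T]
(((T))) => ((((E))))   [T ::= ( E )]
((((E)))) => ((((T))))   [E ::= T]
((((T)))) => (((((E)))))   [T ::= ( E )]
(((((E))))) => (((((T)))))   [E ::= T]
(((((T))))) => (((((v)))))   [T ::= v]

E => T => (E) => (T) => ((E)) => ((T)) => (((E))) => (((T))) => ((((E)))) => ((((T)))) => (((((E))))) => (((((T))))) => (((((v)))))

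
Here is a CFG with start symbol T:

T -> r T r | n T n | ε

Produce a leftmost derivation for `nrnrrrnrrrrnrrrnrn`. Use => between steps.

T => nTn => nrTrn => nrnTnrn => nrnrTrnrn => nrnrrTrrnrn => nrnrrrTrrrnrn => nrnrrrnTnrrrnrn => nrnrrrnrTrnrrrnrn => nrnrrrnrrTrrnrrrnrn => nrnrrrnrrrrnrrrnrn

T => nTn   [T -> n T n]
nTn => nrTrn   [T -> r T r]
nrTrn => nrnTnrn   [T -> n T n]
nrnTnrn => nrnrTrnrn   [T -> r T r]
nrnrTrnrn => nrnrrTrrnrn   [T -> r T r]
nrnrrTrrnrn => nrnrrrTrrrnrn   [T -> r T r]
nrnrrrTrrrnrn => nrnrrrnTnrrrnrn   [T -> n T n]
nrnrrrnTnrrrnrn => nrnrrrnrTrnrrrnrn   [T -> r T r]
nrnrrrnrTrnrrrnrn => nrnrrrnrrTrrnrrrnrn   [T -> r T r]
nrnrrrnrrTrrnrrrnrn => nrnrrrnrrrrnrrrnrn   [T -> ε]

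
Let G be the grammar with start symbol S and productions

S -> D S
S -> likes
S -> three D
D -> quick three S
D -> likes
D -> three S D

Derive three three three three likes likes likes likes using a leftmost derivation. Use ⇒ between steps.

S ⇒ D S ⇒ three S D S ⇒ three three D D S ⇒ three three three S D D S ⇒ three three three three D D D S ⇒ three three three three likes D D S ⇒ three three three three likes likes D S ⇒ three three three three likes likes likes S ⇒ three three three three likes likes likes likes

S ⇒ D S   [S -> D S]
D S ⇒ three S D S   [D -> three S D]
three S D S ⇒ three three D D S   [S -> three D]
three three D D S ⇒ three three three S D D S   [D -> three S D]
three three three S D D S ⇒ three three three three D D D S   [S -> three D]
three three three three D D D S ⇒ three three three three likes D D S   [D -> likes]
three three three three likes D D S ⇒ three three three three likes likes D S   [D -> likes]
three three three three likes likes D S ⇒ three three three three likes likes likes S   [D -> likes]
three three three three likes likes likes S ⇒ three three three three likes likes likes likes   [S -> likes]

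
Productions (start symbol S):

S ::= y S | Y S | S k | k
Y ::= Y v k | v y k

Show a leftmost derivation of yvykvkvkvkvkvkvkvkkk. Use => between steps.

S => yS => ySk => yYSk => yYvkSk => yYvkvkSk => yYvkvkvkSk => yYvkvkvkvkSk => yYvkvkvkvkvkSk => yYvkvkvkvkvkvkSk => yYvkvkvkvkvkvkvkSk => yvykvkvkvkvkvkvkvkSk => yvykvkvkvkvkvkvkvkkk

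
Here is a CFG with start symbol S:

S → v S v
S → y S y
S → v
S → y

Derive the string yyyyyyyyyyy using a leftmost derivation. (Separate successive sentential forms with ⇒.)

S ⇒ ySy   [S → y S y]
ySy ⇒ yySyy   [S → y S y]
yySyy ⇒ yyySyyy   [S → y S y]
yyySyyy ⇒ yyyySyyyy   [S → y S y]
yyyySyyyy ⇒ yyyyySyyyyy   [S → y S y]
yyyyySyyyyy ⇒ yyyyyyyyyyy   [S → y]

S ⇒ ySy ⇒ yySyy ⇒ yyySyyy ⇒ yyyySyyyy ⇒ yyyyySyyyyy ⇒ yyyyyyyyyyy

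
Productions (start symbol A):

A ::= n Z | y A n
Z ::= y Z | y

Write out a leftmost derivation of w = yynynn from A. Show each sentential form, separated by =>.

A=>yAn=>yyAnn=>yynZnn=>yynynn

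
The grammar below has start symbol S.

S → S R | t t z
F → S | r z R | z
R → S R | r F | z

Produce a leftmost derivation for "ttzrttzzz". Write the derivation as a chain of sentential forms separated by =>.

S => SR => SRR => SRRR => ttzRRR => ttzrFRR => ttzrSRR => ttzrttzRR => ttzrttzzR => ttzrttzzz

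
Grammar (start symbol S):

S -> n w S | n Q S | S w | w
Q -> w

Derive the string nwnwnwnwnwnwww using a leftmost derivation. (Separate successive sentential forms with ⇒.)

S ⇒ nQS   [S -> n Q S]
nQS ⇒ nwS   [Q -> w]
nwS ⇒ nwnwS   [S -> n w S]
nwnwS ⇒ nwnwnwS   [S -> n w S]
nwnwnwS ⇒ nwnwnwnwS   [S -> n w S]
nwnwnwnwS ⇒ nwnwnwnwnQS   [S -> n Q S]
nwnwnwnwnQS ⇒ nwnwnwnwnwS   [Q -> w]
nwnwnwnwnwS ⇒ nwnwnwnwnwnwS   [S -> n w S]
nwnwnwnwnwnwS ⇒ nwnwnwnwnwnwSw   [S -> S w]
nwnwnwnwnwnwSw ⇒ nwnwnwnwnwnwww   [S -> w]

S⇒nQS⇒nwS⇒nwnwS⇒nwnwnwS⇒nwnwnwnwS⇒nwnwnwnwnQS⇒nwnwnwnwnwS⇒nwnwnwnwnwnwS⇒nwnwnwnwnwnwSw⇒nwnwnwnwnwnwww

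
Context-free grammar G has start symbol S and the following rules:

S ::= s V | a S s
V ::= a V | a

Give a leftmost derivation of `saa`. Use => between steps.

S=>sV=>saV=>saa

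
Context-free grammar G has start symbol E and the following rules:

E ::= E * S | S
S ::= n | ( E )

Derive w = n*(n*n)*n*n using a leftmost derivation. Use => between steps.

E=>E*S=>E*S*S=>E*S*S*S=>S*S*S*S=>n*S*S*S=>n*(E)*S*S=>n*(E*S)*S*S=>n*(S*S)*S*S=>n*(n*S)*S*S=>n*(n*n)*S*S=>n*(n*n)*n*S=>n*(n*n)*n*n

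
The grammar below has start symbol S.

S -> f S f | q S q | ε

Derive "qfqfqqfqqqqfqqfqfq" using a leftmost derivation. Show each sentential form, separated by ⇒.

S ⇒ qSq ⇒ qfSfq ⇒ qfqSqfq ⇒ qfqfSfqfq ⇒ qfqfqSqfqfq ⇒ qfqfqqSqqfqfq ⇒ qfqfqqfSfqqfqfq ⇒ qfqfqqfqSqfqqfqfq ⇒ qfqfqqfqqSqqfqqfqfq ⇒ qfqfqqfqqqqfqqfqfq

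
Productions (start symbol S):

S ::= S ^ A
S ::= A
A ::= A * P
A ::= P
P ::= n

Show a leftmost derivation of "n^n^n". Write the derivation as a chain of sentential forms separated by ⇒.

S ⇒ S^A   [S ::= S ^ A]
S^A ⇒ S^A^A   [S ::= S ^ A]
S^A^A ⇒ A^A^A   [S ::= A]
A^A^A ⇒ P^A^A   [A ::= P]
P^A^A ⇒ n^A^A   [P ::= n]
n^A^A ⇒ n^P^A   [A ::= P]
n^P^A ⇒ n^n^A   [P ::= n]
n^n^A ⇒ n^n^P   [A ::= P]
n^n^P ⇒ n^n^n   [P ::= n]

S⇒S^A⇒S^A^A⇒A^A^A⇒P^A^A⇒n^A^A⇒n^P^A⇒n^n^A⇒n^n^P⇒n^n^n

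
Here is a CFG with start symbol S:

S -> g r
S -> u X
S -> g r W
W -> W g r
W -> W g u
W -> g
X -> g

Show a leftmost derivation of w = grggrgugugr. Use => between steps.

S=>grW=>grWgr=>grWgugr=>grWgugugr=>grWgrgugugr=>grggrgugugr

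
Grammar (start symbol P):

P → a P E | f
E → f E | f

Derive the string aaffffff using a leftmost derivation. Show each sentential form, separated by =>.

P => aPE => aaPEE => aafEE => aaffEE => aafffEE => aaffffEE => aafffffE => aaffffff

P => aPE   [P → a P E]
aPE => aaPEE   [P → a P E]
aaPEE => aafEE   [P → f]
aafEE => aaffEE   [E → f E]
aaffEE => aafffEE   [E → f E]
aafffEE => aaffffEE   [E → f E]
aaffffEE => aafffffE   [E → f]
aafffffE => aaffffff   [E → f]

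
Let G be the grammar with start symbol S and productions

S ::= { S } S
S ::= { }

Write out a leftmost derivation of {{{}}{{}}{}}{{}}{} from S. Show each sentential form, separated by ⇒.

S ⇒ {S}S ⇒ {{S}S}S ⇒ {{{}}S}S ⇒ {{{}}{S}S}S ⇒ {{{}}{{}}S}S ⇒ {{{}}{{}}{}}S ⇒ {{{}}{{}}{}}{S}S ⇒ {{{}}{{}}{}}{{}}S ⇒ {{{}}{{}}{}}{{}}{}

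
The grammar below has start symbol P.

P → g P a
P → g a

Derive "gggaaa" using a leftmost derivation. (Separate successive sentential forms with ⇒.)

P ⇒ gPa ⇒ ggPaa ⇒ gggaaa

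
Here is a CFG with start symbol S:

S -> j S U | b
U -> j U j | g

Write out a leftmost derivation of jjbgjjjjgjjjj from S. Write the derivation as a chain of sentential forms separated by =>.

S => jSU => jjSUU => jjbUU => jjbgU => jjbgjUj => jjbgjjUjj => jjbgjjjUjjj => jjbgjjjjUjjjj => jjbgjjjjgjjjj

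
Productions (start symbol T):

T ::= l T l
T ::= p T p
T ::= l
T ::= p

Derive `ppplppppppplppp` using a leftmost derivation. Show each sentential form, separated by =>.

T=>pTp=>ppTpp=>pppTppp=>ppplTlppp=>ppplpTplppp=>ppplppTpplppp=>ppplpppTppplppp=>ppplppppppplppp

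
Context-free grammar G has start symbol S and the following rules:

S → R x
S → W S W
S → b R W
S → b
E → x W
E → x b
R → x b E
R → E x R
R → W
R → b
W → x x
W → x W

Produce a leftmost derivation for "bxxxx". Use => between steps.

S => bRW => bWW => bxxW => bxxxx

S => bRW   [S → b R W]
bRW => bWW   [R → W]
bWW => bxxW   [W → x x]
bxxW => bxxxx   [W → x x]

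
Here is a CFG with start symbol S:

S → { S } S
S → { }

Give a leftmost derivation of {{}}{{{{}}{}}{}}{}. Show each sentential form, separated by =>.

S => {S}S => {{}}S => {{}}{S}S => {{}}{{S}S}S => {{}}{{{S}S}S}S => {{}}{{{{}}S}S}S => {{}}{{{{}}{}}S}S => {{}}{{{{}}{}}{}}S => {{}}{{{{}}{}}{}}{}

S => {S}S   [S → { S } S]
{S}S => {{}}S   [S → { }]
{{}}S => {{}}{S}S   [S → { S } S]
{{}}{S}S => {{}}{{S}S}S   [S → { S } S]
{{}}{{S}S}S => {{}}{{{S}S}S}S   [S → { S } S]
{{}}{{{S}S}S}S => {{}}{{{{}}S}S}S   [S → { }]
{{}}{{{{}}S}S}S => {{}}{{{{}}{}}S}S   [S → { }]
{{}}{{{{}}{}}S}S => {{}}{{{{}}{}}{}}S   [S → { }]
{{}}{{{{}}{}}{}}S => {{}}{{{{}}{}}{}}{}   [S → { }]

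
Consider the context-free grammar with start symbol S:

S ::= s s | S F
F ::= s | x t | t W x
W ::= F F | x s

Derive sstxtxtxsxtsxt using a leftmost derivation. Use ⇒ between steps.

S ⇒ SF   [S ::= S F]
SF ⇒ SFF   [S ::= S F]
SFF ⇒ SFFF   [S ::= S F]
SFFF ⇒ SFFFF   [S ::= S F]
SFFFF ⇒ SFFFFF   [S ::= S F]
SFFFFF ⇒ ssFFFFF   [S ::= s s]
ssFFFFF ⇒ sstWxFFFF   [F ::= t W x]
sstWxFFFF ⇒ sstFFxFFFF   [W ::= F F]
sstFFxFFFF ⇒ sstxtFxFFFF   [F ::= x t]
sstxtFxFFFF ⇒ sstxtxtxFFFF   [F ::= x t]
sstxtxtxFFFF ⇒ sstxtxtxsFFF   [F ::= s]
sstxtxtxsFFF ⇒ sstxtxtxsxtFF   [F ::= x t]
sstxtxtxsxtFF ⇒ sstxtxtxsxtsF   [F ::= s]
sstxtxtxsxtsF ⇒ sstxtxtxsxtsxt   [F ::= x t]

S ⇒ SF ⇒ SFF ⇒ SFFF ⇒ SFFFF ⇒ SFFFFF ⇒ ssFFFFF ⇒ sstWxFFFF ⇒ sstFFxFFFF ⇒ sstxtFxFFFF ⇒ sstxtxtxFFFF ⇒ sstxtxtxsFFF ⇒ sstxtxtxsxtFF ⇒ sstxtxtxsxtsF ⇒ sstxtxtxsxtsxt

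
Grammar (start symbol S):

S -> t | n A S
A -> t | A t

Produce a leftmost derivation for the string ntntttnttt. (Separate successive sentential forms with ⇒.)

S ⇒ nAS   [S -> n A S]
nAS ⇒ ntS   [A -> t]
ntS ⇒ ntnAS   [S -> n A S]
ntnAS ⇒ ntnAtS   [A -> A t]
ntnAtS ⇒ ntnAttS   [A -> A t]
ntnAttS ⇒ ntntttS   [A -> t]
ntntttS ⇒ ntntttnAS   [S -> n A S]
ntntttnAS ⇒ ntntttnAtS   [A -> A t]
ntntttnAtS ⇒ ntntttnttS   [A -> t]
ntntttnttS ⇒ ntntttnttt   [S -> t]

S ⇒ nAS ⇒ ntS ⇒ ntnAS ⇒ ntnAtS ⇒ ntnAttS ⇒ ntntttS ⇒ ntntttnAS ⇒ ntntttnAtS ⇒ ntntttnttS ⇒ ntntttnttt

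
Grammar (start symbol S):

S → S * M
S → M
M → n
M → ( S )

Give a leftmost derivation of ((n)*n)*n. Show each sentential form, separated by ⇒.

S⇒S*M⇒M*M⇒(S)*M⇒(S*M)*M⇒(M*M)*M⇒((S)*M)*M⇒((M)*M)*M⇒((n)*M)*M⇒((n)*n)*M⇒((n)*n)*n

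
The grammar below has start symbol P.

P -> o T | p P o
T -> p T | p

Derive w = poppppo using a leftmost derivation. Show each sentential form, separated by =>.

P => pPo => poTo => popTo => poppTo => popppTo => poppppo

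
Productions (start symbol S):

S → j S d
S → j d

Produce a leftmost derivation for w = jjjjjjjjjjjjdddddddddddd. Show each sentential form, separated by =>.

S => jSd => jjSdd => jjjSddd => jjjjSdddd => jjjjjSddddd => jjjjjjSdddddd => jjjjjjjSddddddd => jjjjjjjjSdddddddd => jjjjjjjjjSddddddddd => jjjjjjjjjjSdddddddddd => jjjjjjjjjjjSddddddddddd => jjjjjjjjjjjjdddddddddddd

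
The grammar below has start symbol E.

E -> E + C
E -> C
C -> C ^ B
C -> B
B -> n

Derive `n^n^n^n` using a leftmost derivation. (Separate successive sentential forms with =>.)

E => C   [E -> C]
C => C^B   [C -> C ^ B]
C^B => C^B^B   [C -> C ^ B]
C^B^B => C^B^B^B   [C -> C ^ B]
C^B^B^B => B^B^B^B   [C -> B]
B^B^B^B => n^B^B^B   [B -> n]
n^B^B^B => n^n^B^B   [B -> n]
n^n^B^B => n^n^n^B   [B -> n]
n^n^n^B => n^n^n^n   [B -> n]

E => C => C^B => C^B^B => C^B^B^B => B^B^B^B => n^B^B^B => n^n^B^B => n^n^n^B => n^n^n^n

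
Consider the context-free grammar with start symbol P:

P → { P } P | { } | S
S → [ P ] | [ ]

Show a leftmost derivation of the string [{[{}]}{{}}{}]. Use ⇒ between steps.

P ⇒ S ⇒ [P] ⇒ [{P}P] ⇒ [{S}P] ⇒ [{[P]}P] ⇒ [{[{}]}P] ⇒ [{[{}]}{P}P] ⇒ [{[{}]}{{}}P] ⇒ [{[{}]}{{}}{}]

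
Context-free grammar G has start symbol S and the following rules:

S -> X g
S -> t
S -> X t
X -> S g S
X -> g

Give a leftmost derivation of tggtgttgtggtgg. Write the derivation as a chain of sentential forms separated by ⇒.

S⇒Xg⇒SgSg⇒tgSg⇒tgXgg⇒tgSgSgg⇒tgXggSgg⇒tgSgSggSgg⇒tgXtgSggSgg⇒tgSgStgSggSgg⇒tgXtgStgSggSgg⇒tggtgStgSggSgg⇒tggtgttgSggSgg⇒tggtgttgtggSgg⇒tggtgttgtggtgg

S ⇒ Xg   [S -> X g]
Xg ⇒ SgSg   [X -> S g S]
SgSg ⇒ tgSg   [S -> t]
tgSg ⇒ tgXgg   [S -> X g]
tgXgg ⇒ tgSgSgg   [X -> S g S]
tgSgSgg ⇒ tgXggSgg   [S -> X g]
tgXggSgg ⇒ tgSgSggSgg   [X -> S g S]
tgSgSggSgg ⇒ tgXtgSggSgg   [S -> X t]
tgXtgSggSgg ⇒ tgSgStgSggSgg   [X -> S g S]
tgSgStgSggSgg ⇒ tgXtgStgSggSgg   [S -> X t]
tgXtgStgSggSgg ⇒ tggtgStgSggSgg   [X -> g]
tggtgStgSggSgg ⇒ tggtgttgSggSgg   [S -> t]
tggtgttgSggSgg ⇒ tggtgttgtggSgg   [S -> t]
tggtgttgtggSgg ⇒ tggtgttgtggtgg   [S -> t]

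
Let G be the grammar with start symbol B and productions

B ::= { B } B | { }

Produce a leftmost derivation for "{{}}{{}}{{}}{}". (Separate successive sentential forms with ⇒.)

B ⇒ {B}B ⇒ {{}}B ⇒ {{}}{B}B ⇒ {{}}{{}}B ⇒ {{}}{{}}{B}B ⇒ {{}}{{}}{{}}B ⇒ {{}}{{}}{{}}{}

B ⇒ {B}B   [B ::= { B } B]
{B}B ⇒ {{}}B   [B ::= { }]
{{}}B ⇒ {{}}{B}B   [B ::= { B } B]
{{}}{B}B ⇒ {{}}{{}}B   [B ::= { }]
{{}}{{}}B ⇒ {{}}{{}}{B}B   [B ::= { B } B]
{{}}{{}}{B}B ⇒ {{}}{{}}{{}}B   [B ::= { }]
{{}}{{}}{{}}B ⇒ {{}}{{}}{{}}{}   [B ::= { }]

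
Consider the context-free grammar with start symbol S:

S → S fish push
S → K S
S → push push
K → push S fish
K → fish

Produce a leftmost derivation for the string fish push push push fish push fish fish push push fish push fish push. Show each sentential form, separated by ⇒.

S ⇒ S fish push   [S → S fish push]
S fish push ⇒ S fish push fish push   [S → S fish push]
S fish push fish push ⇒ K S fish push fish push   [S → K S]
K S fish push fish push ⇒ fish S fish push fish push   [K → fish]
fish S fish push fish push ⇒ fish K S fish push fish push   [S → K S]
fish K S fish push fish push ⇒ fish push S fish S fish push fish push   [K → push S fish]
fish push S fish S fish push fish push ⇒ fish push S fish push fish S fish push fish push   [S → S fish push]
fish push S fish push fish S fish push fish push ⇒ fish push push push fish push fish S fish push fish push   [S → push push]
fish push push push fish push fish S fish push fish push ⇒ fish push push push fish push fish K S fish push fish push   [S → K S]
fish push push push fish push fish K S fish push fish push ⇒ fish push push push fish push fish fish S fish push fish push   [K → fish]
fish push push push fish push fish fish S fish push fish push ⇒ fish push push push fish push fish fish push push fish push fish push   [S → push push]

S ⇒ S fish push ⇒ S fish push fish push ⇒ K S fish push fish push ⇒ fish S fish push fish push ⇒ fish K S fish push fish push ⇒ fish push S fish S fish push fish push ⇒ fish push S fish push fish S fish push fish push ⇒ fish push push push fish push fish S fish push fish push ⇒ fish push push push fish push fish K S fish push fish push ⇒ fish push push push fish push fish fish S fish push fish push ⇒ fish push push push fish push fish fish push push fish push fish push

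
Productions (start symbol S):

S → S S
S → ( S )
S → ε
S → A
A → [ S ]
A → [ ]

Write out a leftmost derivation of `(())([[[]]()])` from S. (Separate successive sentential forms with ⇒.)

S ⇒ SS ⇒ (S)S ⇒ ((S))S ⇒ (())S ⇒ (())(S) ⇒ (())(A) ⇒ (())([S]) ⇒ (())([SS]) ⇒ (())([AS]) ⇒ (())([[S]S]) ⇒ (())([[A]S]) ⇒ (())([[[]]S]) ⇒ (())([[[]](S)]) ⇒ (())([[[]]()])

S ⇒ SS   [S → S S]
SS ⇒ (S)S   [S → ( S )]
(S)S ⇒ ((S))S   [S → ( S )]
((S))S ⇒ (())S   [S → ε]
(())S ⇒ (())(S)   [S → ( S )]
(())(S) ⇒ (())(A)   [S → A]
(())(A) ⇒ (())([S])   [A → [ S ]]
(())([S]) ⇒ (())([SS])   [S → S S]
(())([SS]) ⇒ (())([AS])   [S → A]
(())([AS]) ⇒ (())([[S]S])   [A → [ S ]]
(())([[S]S]) ⇒ (())([[A]S])   [S → A]
(())([[A]S]) ⇒ (())([[[]]S])   [A → [ ]]
(())([[[]]S]) ⇒ (())([[[]](S)])   [S → ( S )]
(())([[[]](S)]) ⇒ (())([[[]]()])   [S → ε]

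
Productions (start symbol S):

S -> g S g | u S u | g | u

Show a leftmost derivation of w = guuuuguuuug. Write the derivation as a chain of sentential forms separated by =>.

S => gSg   [S -> g S g]
gSg => guSug   [S -> u S u]
guSug => guuSuug   [S -> u S u]
guuSuug => guuuSuuug   [S -> u S u]
guuuSuuug => guuuuSuuuug   [S -> u S u]
guuuuSuuuug => guuuuguuuug   [S -> g]

S => gSg => guSug => guuSuug => guuuSuuug => guuuuSuuuug => guuuuguuuug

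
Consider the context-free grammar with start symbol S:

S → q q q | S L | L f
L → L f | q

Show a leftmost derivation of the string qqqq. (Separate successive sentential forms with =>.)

S => SL => qqqL => qqqq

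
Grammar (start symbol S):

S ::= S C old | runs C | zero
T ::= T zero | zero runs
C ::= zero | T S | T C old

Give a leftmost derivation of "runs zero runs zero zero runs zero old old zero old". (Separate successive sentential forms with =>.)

S => S C old => runs C C old => runs T C old C old => runs T zero C old C old => runs zero runs zero C old C old => runs zero runs zero T C old old C old => runs zero runs zero zero runs C old old C old => runs zero runs zero zero runs zero old old C old => runs zero runs zero zero runs zero old old zero old

S => S C old   [S ::= S C old]
S C old => runs C C old   [S ::= runs C]
runs C C old => runs T C old C old   [C ::= T C old]
runs T C old C old => runs T zero C old C old   [T ::= T zero]
runs T zero C old C old => runs zero runs zero C old C old   [T ::= zero runs]
runs zero runs zero C old C old => runs zero runs zero T C old old C old   [C ::= T C old]
runs zero runs zero T C old old C old => runs zero runs zero zero runs C old old C old   [T ::= zero runs]
runs zero runs zero zero runs C old old C old => runs zero runs zero zero runs zero old old C old   [C ::= zero]
runs zero runs zero zero runs zero old old C old => runs zero runs zero zero runs zero old old zero old   [C ::= zero]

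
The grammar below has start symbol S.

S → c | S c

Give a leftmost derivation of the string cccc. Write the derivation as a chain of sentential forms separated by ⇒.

S ⇒ Sc ⇒ Scc ⇒ Sccc ⇒ cccc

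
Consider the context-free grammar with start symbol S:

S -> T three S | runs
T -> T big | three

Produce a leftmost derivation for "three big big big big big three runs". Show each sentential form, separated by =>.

S => T three S => T big three S => T big big three S => T big big big three S => T big big big big three S => T big big big big big three S => three big big big big big three S => three big big big big big three runs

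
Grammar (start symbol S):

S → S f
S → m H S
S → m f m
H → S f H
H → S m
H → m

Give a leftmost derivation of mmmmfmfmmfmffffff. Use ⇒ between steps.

S ⇒ Sf   [S → S f]
Sf ⇒ Sff   [S → S f]
Sff ⇒ Sfff   [S → S f]
Sfff ⇒ Sffff   [S → S f]
Sffff ⇒ Sfffff   [S → S f]
Sfffff ⇒ mHSfffff   [S → m H S]
mHSfffff ⇒ mmSfffff   [H → m]
mmSfffff ⇒ mmmHSfffff   [S → m H S]
mmmHSfffff ⇒ mmmSfHSfffff   [H → S f H]
mmmSfHSfffff ⇒ mmmmfmfHSfffff   [S → m f m]
mmmmfmfHSfffff ⇒ mmmmfmfmSfffff   [H → m]
mmmmfmfmSfffff ⇒ mmmmfmfmSffffff   [S → S f]
mmmmfmfmSffffff ⇒ mmmmfmfmmfmffffff   [S → m f m]

S ⇒ Sf ⇒ Sff ⇒ Sfff ⇒ Sffff ⇒ Sfffff ⇒ mHSfffff ⇒ mmSfffff ⇒ mmmHSfffff ⇒ mmmSfHSfffff ⇒ mmmmfmfHSfffff ⇒ mmmmfmfmSfffff ⇒ mmmmfmfmSffffff ⇒ mmmmfmfmmfmffffff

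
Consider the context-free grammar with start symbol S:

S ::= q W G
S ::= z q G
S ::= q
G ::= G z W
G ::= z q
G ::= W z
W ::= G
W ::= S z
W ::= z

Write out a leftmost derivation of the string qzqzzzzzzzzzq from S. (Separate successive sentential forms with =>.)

S => qWG   [S ::= q W G]
qWG => qGG   [W ::= G]
qGG => qGzWG   [G ::= G z W]
qGzWG => qWzzWG   [G ::= W z]
qWzzWG => qGzzWG   [W ::= G]
qGzzWG => qWzzzWG   [G ::= W z]
qWzzzWG => qGzzzWG   [W ::= G]
qGzzzWG => qGzWzzzWG   [G ::= G z W]
qGzWzzzWG => qGzWzWzzzWG   [G ::= G z W]
qGzWzWzzzWG => qzqzWzWzzzWG   [G ::= z q]
qzqzWzWzzzWG => qzqzzzWzzzWG   [W ::= z]
qzqzzzWzzzWG => qzqzzzzzzzWG   [W ::= z]
qzqzzzzzzzWG => qzqzzzzzzzzG   [W ::= z]
qzqzzzzzzzzG => qzqzzzzzzzzzq   [G ::= z q]

S => qWG => qGG => qGzWG => qWzzWG => qGzzWG => qWzzzWG => qGzzzWG => qGzWzzzWG => qGzWzWzzzWG => qzqzWzWzzzWG => qzqzzzWzzzWG => qzqzzzzzzzWG => qzqzzzzzzzzG => qzqzzzzzzzzzq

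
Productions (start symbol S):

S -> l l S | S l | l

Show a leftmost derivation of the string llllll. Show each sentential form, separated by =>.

S => Sl => llSl => llSll => llSlll => llllll

S => Sl   [S -> S l]
Sl => llSl   [S -> l l S]
llSl => llSll   [S -> S l]
llSll => llSlll   [S -> S l]
llSlll => llllll   [S -> l]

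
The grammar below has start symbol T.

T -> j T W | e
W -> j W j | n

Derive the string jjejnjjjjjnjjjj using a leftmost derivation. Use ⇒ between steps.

T ⇒ jTW ⇒ jjTWW ⇒ jjeWW ⇒ jjejWjW ⇒ jjejnjW ⇒ jjejnjjWj ⇒ jjejnjjjWjj ⇒ jjejnjjjjWjjj ⇒ jjejnjjjjjWjjjj ⇒ jjejnjjjjjnjjjj

T ⇒ jTW   [T -> j T W]
jTW ⇒ jjTWW   [T -> j T W]
jjTWW ⇒ jjeWW   [T -> e]
jjeWW ⇒ jjejWjW   [W -> j W j]
jjejWjW ⇒ jjejnjW   [W -> n]
jjejnjW ⇒ jjejnjjWj   [W -> j W j]
jjejnjjWj ⇒ jjejnjjjWjj   [W -> j W j]
jjejnjjjWjj ⇒ jjejnjjjjWjjj   [W -> j W j]
jjejnjjjjWjjj ⇒ jjejnjjjjjWjjjj   [W -> j W j]
jjejnjjjjjWjjjj ⇒ jjejnjjjjjnjjjj   [W -> n]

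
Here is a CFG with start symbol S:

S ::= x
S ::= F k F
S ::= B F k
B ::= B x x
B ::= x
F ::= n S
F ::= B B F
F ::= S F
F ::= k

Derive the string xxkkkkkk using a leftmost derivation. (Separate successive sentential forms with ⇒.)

S ⇒ FkF ⇒ SFkF ⇒ FkFFkF ⇒ BBFkFFkF ⇒ xBFkFFkF ⇒ xxFkFFkF ⇒ xxkkFFkF ⇒ xxkkkFkF ⇒ xxkkkkkF ⇒ xxkkkkkk

S ⇒ FkF   [S ::= F k F]
FkF ⇒ SFkF   [F ::= S F]
SFkF ⇒ FkFFkF   [S ::= F k F]
FkFFkF ⇒ BBFkFFkF   [F ::= B B F]
BBFkFFkF ⇒ xBFkFFkF   [B ::= x]
xBFkFFkF ⇒ xxFkFFkF   [B ::= x]
xxFkFFkF ⇒ xxkkFFkF   [F ::= k]
xxkkFFkF ⇒ xxkkkFkF   [F ::= k]
xxkkkFkF ⇒ xxkkkkkF   [F ::= k]
xxkkkkkF ⇒ xxkkkkkk   [F ::= k]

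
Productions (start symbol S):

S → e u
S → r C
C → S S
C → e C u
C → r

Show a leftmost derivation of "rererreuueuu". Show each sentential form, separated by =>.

S => rC   [S → r C]
rC => reCu   [C → e C u]
reCu => reSSu   [C → S S]
reSSu => rerCSu   [S → r C]
rerCSu => rereCuSu   [C → e C u]
rereCuSu => rereSSuSu   [C → S S]
rereSSuSu => rererCSuSu   [S → r C]
rererCSuSu => rererrSuSu   [C → r]
rererrSuSu => rererreuuSu   [S → e u]
rererreuuSu => rererreuueuu   [S → e u]

S=>rC=>reCu=>reSSu=>rerCSu=>rereCuSu=>rereSSuSu=>rererCSuSu=>rererrSuSu=>rererreuuSu=>rererreuueuu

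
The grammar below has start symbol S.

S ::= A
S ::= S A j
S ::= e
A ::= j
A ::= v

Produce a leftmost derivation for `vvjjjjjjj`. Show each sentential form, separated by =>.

S => SAj   [S ::= S A j]
SAj => SAjAj   [S ::= S A j]
SAjAj => SAjAjAj   [S ::= S A j]
SAjAjAj => SAjAjAjAj   [S ::= S A j]
SAjAjAjAj => AAjAjAjAj   [S ::= A]
AAjAjAjAj => vAjAjAjAj   [A ::= v]
vAjAjAjAj => vvjAjAjAj   [A ::= v]
vvjAjAjAj => vvjjjAjAj   [A ::= j]
vvjjjAjAj => vvjjjjjAj   [A ::= j]
vvjjjjjAj => vvjjjjjjj   [A ::= j]

S => SAj => SAjAj => SAjAjAj => SAjAjAjAj => AAjAjAjAj => vAjAjAjAj => vvjAjAjAj => vvjjjAjAj => vvjjjjjAj => vvjjjjjjj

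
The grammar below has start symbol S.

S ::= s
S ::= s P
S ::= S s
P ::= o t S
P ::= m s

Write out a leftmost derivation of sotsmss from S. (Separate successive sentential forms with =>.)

S => Ss   [S ::= S s]
Ss => sPs   [S ::= s P]
sPs => sotSs   [P ::= o t S]
sotSs => sotsPs   [S ::= s P]
sotsPs => sotsmss   [P ::= m s]

S=>Ss=>sPs=>sotSs=>sotsPs=>sotsmss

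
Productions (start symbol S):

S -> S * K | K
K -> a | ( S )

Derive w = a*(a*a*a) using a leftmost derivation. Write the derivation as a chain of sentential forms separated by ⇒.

S ⇒ S*K   [S -> S * K]
S*K ⇒ K*K   [S -> K]
K*K ⇒ a*K   [K -> a]
a*K ⇒ a*(S)   [K -> ( S )]
a*(S) ⇒ a*(S*K)   [S -> S * K]
a*(S*K) ⇒ a*(S*K*K)   [S -> S * K]
a*(S*K*K) ⇒ a*(K*K*K)   [S -> K]
a*(K*K*K) ⇒ a*(a*K*K)   [K -> a]
a*(a*K*K) ⇒ a*(a*a*K)   [K -> a]
a*(a*a*K) ⇒ a*(a*a*a)   [K -> a]

S⇒S*K⇒K*K⇒a*K⇒a*(S)⇒a*(S*K)⇒a*(S*K*K)⇒a*(K*K*K)⇒a*(a*K*K)⇒a*(a*a*K)⇒a*(a*a*a)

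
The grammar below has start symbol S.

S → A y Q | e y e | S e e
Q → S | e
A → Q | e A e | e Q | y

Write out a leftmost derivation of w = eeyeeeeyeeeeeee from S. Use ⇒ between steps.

S ⇒ AyQ ⇒ eQyQ ⇒ eeyQ ⇒ eeyS ⇒ eeySee ⇒ eeySeeee ⇒ eeySeeeeee ⇒ eeyAyQeeeeee ⇒ eeyeAeyQeeeeee ⇒ eeyeeQeyQeeeeee ⇒ eeyeeeeyQeeeeee ⇒ eeyeeeeyeeeeeee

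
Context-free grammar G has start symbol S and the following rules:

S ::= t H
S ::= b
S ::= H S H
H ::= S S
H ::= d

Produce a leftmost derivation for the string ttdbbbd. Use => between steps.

S => tH => tSS => ttHS => ttdS => ttdHSH => ttdSSSH => ttdbSSH => ttdbbSH => ttdbbbH => ttdbbbd

S => tH   [S ::= t H]
tH => tSS   [H ::= S S]
tSS => ttHS   [S ::= t H]
ttHS => ttdS   [H ::= d]
ttdS => ttdHSH   [S ::= H S H]
ttdHSH => ttdSSSH   [H ::= S S]
ttdSSSH => ttdbSSH   [S ::= b]
ttdbSSH => ttdbbSH   [S ::= b]
ttdbbSH => ttdbbbH   [S ::= b]
ttdbbbH => ttdbbbd   [H ::= d]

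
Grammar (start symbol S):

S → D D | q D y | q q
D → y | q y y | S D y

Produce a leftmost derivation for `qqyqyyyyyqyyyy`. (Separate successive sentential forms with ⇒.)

S ⇒ qDy   [S → q D y]
qDy ⇒ qSDyy   [D → S D y]
qSDyy ⇒ qqDyDyy   [S → q D y]
qqDyDyy ⇒ qqSDyyDyy   [D → S D y]
qqSDyyDyy ⇒ qqDDDyyDyy   [S → D D]
qqDDDyyDyy ⇒ qqyDDyyDyy   [D → y]
qqyDDyyDyy ⇒ qqyqyyDyyDyy   [D → q y y]
qqyqyyDyyDyy ⇒ qqyqyyyyyDyy   [D → y]
qqyqyyyyyDyy ⇒ qqyqyyyyyqyyyy   [D → q y y]

S⇒qDy⇒qSDyy⇒qqDyDyy⇒qqSDyyDyy⇒qqDDDyyDyy⇒qqyDDyyDyy⇒qqyqyyDyyDyy⇒qqyqyyyyyDyy⇒qqyqyyyyyqyyyy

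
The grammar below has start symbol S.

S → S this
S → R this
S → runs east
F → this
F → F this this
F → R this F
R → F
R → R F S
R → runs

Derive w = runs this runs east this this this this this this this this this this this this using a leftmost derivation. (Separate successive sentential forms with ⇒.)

S ⇒ S this ⇒ S this this ⇒ S this this this ⇒ R this this this this ⇒ F this this this this ⇒ F this this this this this this ⇒ F this this this this this this this this ⇒ F this this this this this this this this this this ⇒ R this F this this this this this this this this this this ⇒ R F S this F this this this this this this this this this this ⇒ runs F S this F this this this this this this this this this this ⇒ runs this S this F this this this this this this this this this this ⇒ runs this runs east this F this this this this this this this this this this ⇒ runs this runs east this this this this this this this this this this this this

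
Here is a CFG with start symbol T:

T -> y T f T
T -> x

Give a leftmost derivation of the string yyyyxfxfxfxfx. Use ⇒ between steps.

T ⇒ yTfT   [T -> y T f T]
yTfT ⇒ yyTfTfT   [T -> y T f T]
yyTfTfT ⇒ yyyTfTfTfT   [T -> y T f T]
yyyTfTfTfT ⇒ yyyyTfTfTfTfT   [T -> y T f T]
yyyyTfTfTfTfT ⇒ yyyyxfTfTfTfT   [T -> x]
yyyyxfTfTfTfT ⇒ yyyyxfxfTfTfT   [T -> x]
yyyyxfxfTfTfT ⇒ yyyyxfxfxfTfT   [T -> x]
yyyyxfxfxfTfT ⇒ yyyyxfxfxfxfT   [T -> x]
yyyyxfxfxfxfT ⇒ yyyyxfxfxfxfx   [T -> x]

T ⇒ yTfT ⇒ yyTfTfT ⇒ yyyTfTfTfT ⇒ yyyyTfTfTfTfT ⇒ yyyyxfTfTfTfT ⇒ yyyyxfxfTfTfT ⇒ yyyyxfxfxfTfT ⇒ yyyyxfxfxfxfT ⇒ yyyyxfxfxfxfx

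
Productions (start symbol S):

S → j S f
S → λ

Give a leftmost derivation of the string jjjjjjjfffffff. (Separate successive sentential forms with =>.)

S=>jSf=>jjSff=>jjjSfff=>jjjjSffff=>jjjjjSfffff=>jjjjjjSffffff=>jjjjjjjSfffffff=>jjjjjjjfffffff

S => jSf   [S → j S f]
jSf => jjSff   [S → j S f]
jjSff => jjjSfff   [S → j S f]
jjjSfff => jjjjSffff   [S → j S f]
jjjjSffff => jjjjjSfffff   [S → j S f]
jjjjjSfffff => jjjjjjSffffff   [S → j S f]
jjjjjjSffffff => jjjjjjjSfffffff   [S → j S f]
jjjjjjjSfffffff => jjjjjjjfffffff   [S → λ]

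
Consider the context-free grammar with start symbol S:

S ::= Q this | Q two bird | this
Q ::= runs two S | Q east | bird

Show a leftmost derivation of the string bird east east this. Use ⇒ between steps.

S ⇒ Q this ⇒ Q east this ⇒ Q east east this ⇒ bird east east this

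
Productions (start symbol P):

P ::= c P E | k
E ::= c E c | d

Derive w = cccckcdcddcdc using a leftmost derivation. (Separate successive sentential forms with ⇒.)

P ⇒ cPE ⇒ ccPEE ⇒ cccPEEE ⇒ ccccPEEEE ⇒ cccckEEEE ⇒ cccckcEcEEE ⇒ cccckcdcEEE ⇒ cccckcdcdEE ⇒ cccckcdcddE ⇒ cccckcdcddcEc ⇒ cccckcdcddcdc

P ⇒ cPE   [P ::= c P E]
cPE ⇒ ccPEE   [P ::= c P E]
ccPEE ⇒ cccPEEE   [P ::= c P E]
cccPEEE ⇒ ccccPEEEE   [P ::= c P E]
ccccPEEEE ⇒ cccckEEEE   [P ::= k]
cccckEEEE ⇒ cccckcEcEEE   [E ::= c E c]
cccckcEcEEE ⇒ cccckcdcEEE   [E ::= d]
cccckcdcEEE ⇒ cccckcdcdEE   [E ::= d]
cccckcdcdEE ⇒ cccckcdcddE   [E ::= d]
cccckcdcddE ⇒ cccckcdcddcEc   [E ::= c E c]
cccckcdcddcEc ⇒ cccckcdcddcdc   [E ::= d]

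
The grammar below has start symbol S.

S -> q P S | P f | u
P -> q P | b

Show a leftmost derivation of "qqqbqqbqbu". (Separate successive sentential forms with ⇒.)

S ⇒ qPS   [S -> q P S]
qPS ⇒ qqPS   [P -> q P]
qqPS ⇒ qqqPS   [P -> q P]
qqqPS ⇒ qqqbS   [P -> b]
qqqbS ⇒ qqqbqPS   [S -> q P S]
qqqbqPS ⇒ qqqbqqPS   [P -> q P]
qqqbqqPS ⇒ qqqbqqbS   [P -> b]
qqqbqqbS ⇒ qqqbqqbqPS   [S -> q P S]
qqqbqqbqPS ⇒ qqqbqqbqbS   [P -> b]
qqqbqqbqbS ⇒ qqqbqqbqbu   [S -> u]

S⇒qPS⇒qqPS⇒qqqPS⇒qqqbS⇒qqqbqPS⇒qqqbqqPS⇒qqqbqqbS⇒qqqbqqbqPS⇒qqqbqqbqbS⇒qqqbqqbqbu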